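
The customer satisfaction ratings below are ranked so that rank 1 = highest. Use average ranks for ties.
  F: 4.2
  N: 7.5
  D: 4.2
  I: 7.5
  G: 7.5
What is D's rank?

Sorted (descending): 7.5, 7.5, 7.5, 4.2, 4.2
The 3 values of 7.5 occupy positions 1–3 → average rank 2.
The 2 values of 4.2 occupy positions 4–5 → average rank (4+5)/2 = 4.5.
D has value 4.2 → rank 4.5.

4.5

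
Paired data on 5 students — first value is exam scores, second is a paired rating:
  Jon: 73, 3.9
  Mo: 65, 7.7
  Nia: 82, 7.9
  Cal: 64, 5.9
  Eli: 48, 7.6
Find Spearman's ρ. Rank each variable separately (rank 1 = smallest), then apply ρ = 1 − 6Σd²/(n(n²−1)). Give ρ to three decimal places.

Ranks of variable 1: 4, 3, 5, 2, 1
Ranks of variable 2: 1, 4, 5, 2, 3
d = r₁ − r₂: 3, -1, 0, 0, -2
d²: 9, 1, 0, 0, 4; Σd² = 14
ρ = 1 − 6·14/(5·24) = 1 − 84/120 = 0.300

0.300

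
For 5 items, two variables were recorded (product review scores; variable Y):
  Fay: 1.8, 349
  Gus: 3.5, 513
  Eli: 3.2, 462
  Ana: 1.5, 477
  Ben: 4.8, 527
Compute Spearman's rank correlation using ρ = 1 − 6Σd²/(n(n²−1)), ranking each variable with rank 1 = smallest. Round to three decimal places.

Ranks of variable 1: 2, 4, 3, 1, 5
Ranks of variable 2: 1, 4, 2, 3, 5
d = r₁ − r₂: 1, 0, 1, -2, 0
d²: 1, 0, 1, 4, 0; Σd² = 6
ρ = 1 − 6·6/(5·24) = 1 − 36/120 = 0.700

0.700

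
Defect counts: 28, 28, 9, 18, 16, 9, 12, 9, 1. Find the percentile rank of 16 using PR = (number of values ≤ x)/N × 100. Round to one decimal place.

66.7

N = 9.
Strictly below 16: 5. Equal to 16: 1.
PR = 6/9 × 100 = 66.7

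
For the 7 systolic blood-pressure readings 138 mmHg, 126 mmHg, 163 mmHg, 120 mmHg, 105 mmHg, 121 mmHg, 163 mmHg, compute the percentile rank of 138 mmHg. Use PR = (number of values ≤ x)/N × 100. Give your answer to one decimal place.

71.4

N = 7.
Strictly below 138: 4. Equal to 138: 1.
PR = 5/7 × 100 = 71.4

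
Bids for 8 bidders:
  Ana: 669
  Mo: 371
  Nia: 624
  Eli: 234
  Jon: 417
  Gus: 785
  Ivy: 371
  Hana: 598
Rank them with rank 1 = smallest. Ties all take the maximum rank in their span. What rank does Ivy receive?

3

Sorted (ascending): 234, 371, 371, 417, 598, 624, 669, 785
The 2 values of 371 occupy positions 2–3 → each gets rank 3.
Ivy has value 371 → rank 3.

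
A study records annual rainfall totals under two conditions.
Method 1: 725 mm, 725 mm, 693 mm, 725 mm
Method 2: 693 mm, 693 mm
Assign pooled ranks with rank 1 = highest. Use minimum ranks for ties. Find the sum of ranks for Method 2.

Sorted (descending): 725, 725, 725, 693, 693, 693
The 3 values of 725 occupy positions 1–3 → each gets rank 1.
The 3 values of 693 occupy positions 4–6 → each gets rank 4.
Method 2 values → pooled ranks: 693→4, 693→4
Rank sum = 4 + 4 = 8

8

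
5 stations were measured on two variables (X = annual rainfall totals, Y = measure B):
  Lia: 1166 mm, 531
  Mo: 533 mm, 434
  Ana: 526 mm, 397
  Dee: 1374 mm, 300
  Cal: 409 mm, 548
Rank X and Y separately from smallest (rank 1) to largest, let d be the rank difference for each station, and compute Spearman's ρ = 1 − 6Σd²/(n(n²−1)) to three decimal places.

Ranks of variable 1: 4, 3, 2, 5, 1
Ranks of variable 2: 4, 3, 2, 1, 5
d = r₁ − r₂: 0, 0, 0, 4, -4
d²: 0, 0, 0, 16, 16; Σd² = 32
ρ = 1 − 6·32/(5·24) = 1 − 192/120 = -0.600

-0.600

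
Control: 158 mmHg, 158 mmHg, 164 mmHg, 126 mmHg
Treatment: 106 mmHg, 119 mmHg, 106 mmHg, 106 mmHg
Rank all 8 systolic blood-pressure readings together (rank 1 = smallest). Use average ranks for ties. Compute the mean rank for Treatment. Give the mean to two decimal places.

Sorted (ascending): 106, 106, 106, 119, 126, 158, 158, 164
The 3 values of 106 occupy positions 1–3 → average rank 2.
The 2 values of 158 occupy positions 6–7 → average rank (6+7)/2 = 6.5.
Treatment values → pooled ranks: 106→2, 119→4, 106→2, 106→2
Mean rank = (2 + 4 + 2 + 2) / 4 = 2.50

2.50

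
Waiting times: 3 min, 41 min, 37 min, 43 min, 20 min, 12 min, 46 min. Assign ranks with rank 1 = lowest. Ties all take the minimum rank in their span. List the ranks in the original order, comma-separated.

1, 5, 4, 6, 3, 2, 7

Sorted (ascending): 3, 12, 20, 37, 41, 43, 46
No ties — each value takes its position as its rank.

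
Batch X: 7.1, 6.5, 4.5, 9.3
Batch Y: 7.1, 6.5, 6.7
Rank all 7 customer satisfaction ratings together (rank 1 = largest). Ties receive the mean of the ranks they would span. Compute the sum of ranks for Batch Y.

Sorted (descending): 9.3, 7.1, 7.1, 6.7, 6.5, 6.5, 4.5
The 2 values of 7.1 occupy positions 2–3 → average rank (2+3)/2 = 2.5.
The 2 values of 6.5 occupy positions 5–6 → average rank (5+6)/2 = 5.5.
Batch Y values → pooled ranks: 7.1→2.5, 6.5→5.5, 6.7→4
Rank sum = 2.5 + 5.5 + 4 = 12

12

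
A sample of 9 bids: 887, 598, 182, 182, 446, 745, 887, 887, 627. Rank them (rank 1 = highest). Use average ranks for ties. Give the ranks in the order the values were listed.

Sorted (descending): 887, 887, 887, 745, 627, 598, 446, 182, 182
The 3 values of 887 occupy positions 1–3 → average rank 2.
The 2 values of 182 occupy positions 8–9 → average rank (8+9)/2 = 8.5.

2, 6, 8.5, 8.5, 7, 4, 2, 2, 5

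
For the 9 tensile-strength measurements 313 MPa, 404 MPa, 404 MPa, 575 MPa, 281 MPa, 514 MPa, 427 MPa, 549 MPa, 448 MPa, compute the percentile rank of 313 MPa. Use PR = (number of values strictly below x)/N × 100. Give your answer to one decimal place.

N = 9.
Strictly below 313: 1. Equal to 313: 1.
PR = 1/9 × 100 = 11.1

11.1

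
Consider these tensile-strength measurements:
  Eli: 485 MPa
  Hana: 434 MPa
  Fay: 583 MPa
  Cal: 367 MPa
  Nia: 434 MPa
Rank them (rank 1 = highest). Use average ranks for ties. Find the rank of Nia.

3.5

Sorted (descending): 583, 485, 434, 434, 367
The 2 values of 434 occupy positions 3–4 → average rank (3+4)/2 = 3.5.
Nia has value 434 MPa → rank 3.5.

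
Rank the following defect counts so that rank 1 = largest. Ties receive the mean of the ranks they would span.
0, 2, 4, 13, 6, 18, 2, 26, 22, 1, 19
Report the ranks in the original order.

Sorted (descending): 26, 22, 19, 18, 13, 6, 4, 2, 2, 1, 0
The 2 values of 2 occupy positions 8–9 → average rank (8+9)/2 = 8.5.

11, 8.5, 7, 5, 6, 4, 8.5, 1, 2, 10, 3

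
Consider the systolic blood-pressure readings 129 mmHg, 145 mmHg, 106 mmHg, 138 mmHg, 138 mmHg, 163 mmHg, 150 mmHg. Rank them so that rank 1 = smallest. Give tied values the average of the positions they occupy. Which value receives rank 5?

145

Sorted (ascending): 106, 129, 138, 138, 145, 150, 163
The 2 values of 138 occupy positions 3–4 → average rank (3+4)/2 = 3.5.
Rank 5 → value 145.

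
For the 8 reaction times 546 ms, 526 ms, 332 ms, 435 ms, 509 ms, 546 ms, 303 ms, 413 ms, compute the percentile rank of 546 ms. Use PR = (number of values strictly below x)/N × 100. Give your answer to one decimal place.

75.0

N = 8.
Strictly below 546: 6. Equal to 546: 2.
PR = 6/8 × 100 = 75.0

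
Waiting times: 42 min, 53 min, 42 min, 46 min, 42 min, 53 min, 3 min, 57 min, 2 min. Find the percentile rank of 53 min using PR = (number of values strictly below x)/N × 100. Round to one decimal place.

N = 9.
Strictly below 53: 6. Equal to 53: 2.
PR = 6/9 × 100 = 66.7

66.7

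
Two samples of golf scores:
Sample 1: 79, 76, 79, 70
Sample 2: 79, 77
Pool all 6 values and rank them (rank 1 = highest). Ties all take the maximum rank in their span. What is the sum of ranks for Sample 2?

Sorted (descending): 79, 79, 79, 77, 76, 70
The 3 values of 79 occupy positions 1–3 → each gets rank 3.
Sample 2 values → pooled ranks: 79→3, 77→4
Rank sum = 3 + 4 = 7

7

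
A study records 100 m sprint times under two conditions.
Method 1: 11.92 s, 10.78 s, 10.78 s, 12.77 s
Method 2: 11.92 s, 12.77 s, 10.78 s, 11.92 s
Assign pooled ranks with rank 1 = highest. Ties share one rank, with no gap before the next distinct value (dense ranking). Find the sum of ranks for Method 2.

8

Sorted (descending): 12.77, 12.77, 11.92, 11.92, 11.92, 10.78, 10.78, 10.78
The 2 values of 12.77 share dense rank 1.
The 3 values of 11.92 share dense rank 2.
The 3 values of 10.78 share dense rank 3.
Method 2 values → pooled ranks: 11.92→2, 12.77→1, 10.78→3, 11.92→2
Rank sum = 2 + 1 + 3 + 2 = 8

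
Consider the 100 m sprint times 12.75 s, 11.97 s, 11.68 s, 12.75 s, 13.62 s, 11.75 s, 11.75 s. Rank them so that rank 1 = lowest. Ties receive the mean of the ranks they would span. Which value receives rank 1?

Sorted (ascending): 11.68, 11.75, 11.75, 11.97, 12.75, 12.75, 13.62
The 2 values of 11.75 occupy positions 2–3 → average rank (2+3)/2 = 2.5.
The 2 values of 12.75 occupy positions 5–6 → average rank (5+6)/2 = 5.5.
Rank 1 → value 11.68.

11.68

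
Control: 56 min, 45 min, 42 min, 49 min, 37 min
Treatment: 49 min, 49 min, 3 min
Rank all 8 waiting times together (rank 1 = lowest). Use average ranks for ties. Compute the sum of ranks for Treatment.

13

Sorted (ascending): 3, 37, 42, 45, 49, 49, 49, 56
The 3 values of 49 occupy positions 5–7 → average rank 6.
Treatment values → pooled ranks: 49→6, 49→6, 3→1
Rank sum = 6 + 6 + 1 = 13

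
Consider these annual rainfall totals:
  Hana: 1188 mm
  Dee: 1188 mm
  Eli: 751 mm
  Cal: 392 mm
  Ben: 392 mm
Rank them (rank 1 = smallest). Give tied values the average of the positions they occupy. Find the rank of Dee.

4.5

Sorted (ascending): 392, 392, 751, 1188, 1188
The 2 values of 392 occupy positions 1–2 → average rank (1+2)/2 = 1.5.
The 2 values of 1188 occupy positions 4–5 → average rank (4+5)/2 = 4.5.
Dee has value 1188 mm → rank 4.5.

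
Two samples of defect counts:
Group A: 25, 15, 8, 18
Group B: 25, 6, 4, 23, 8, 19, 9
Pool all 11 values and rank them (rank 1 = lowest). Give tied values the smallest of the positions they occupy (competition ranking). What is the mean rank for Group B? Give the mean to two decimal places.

5.43

Sorted (ascending): 4, 6, 8, 8, 9, 15, 18, 19, 23, 25, 25
The 2 values of 8 occupy positions 3–4 → each gets rank 3.
The 2 values of 25 occupy positions 10–11 → each gets rank 10.
Group B values → pooled ranks: 25→10, 6→2, 4→1, 23→9, 8→3, 19→8, 9→5
Mean rank = (10 + 2 + 1 + 9 + 3 + 8 + 5) / 7 = 5.43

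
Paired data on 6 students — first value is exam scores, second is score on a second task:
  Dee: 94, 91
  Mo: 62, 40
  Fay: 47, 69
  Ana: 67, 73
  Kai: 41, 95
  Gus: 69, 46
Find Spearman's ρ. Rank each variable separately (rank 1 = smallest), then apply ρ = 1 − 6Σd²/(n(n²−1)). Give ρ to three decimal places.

-0.143

Ranks of variable 1: 6, 3, 2, 4, 1, 5
Ranks of variable 2: 5, 1, 3, 4, 6, 2
d = r₁ − r₂: 1, 2, -1, 0, -5, 3
d²: 1, 4, 1, 0, 25, 9; Σd² = 40
ρ = 1 − 6·40/(6·35) = 1 − 240/210 = -0.143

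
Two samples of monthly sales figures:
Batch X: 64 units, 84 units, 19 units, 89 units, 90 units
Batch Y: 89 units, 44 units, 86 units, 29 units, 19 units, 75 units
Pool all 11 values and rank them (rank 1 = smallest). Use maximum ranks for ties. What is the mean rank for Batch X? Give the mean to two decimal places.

7.00

Sorted (ascending): 19, 19, 29, 44, 64, 75, 84, 86, 89, 89, 90
The 2 values of 19 occupy positions 1–2 → each gets rank 2.
The 2 values of 89 occupy positions 9–10 → each gets rank 10.
Batch X values → pooled ranks: 64→5, 84→7, 19→2, 89→10, 90→11
Mean rank = (5 + 7 + 2 + 10 + 11) / 5 = 7.00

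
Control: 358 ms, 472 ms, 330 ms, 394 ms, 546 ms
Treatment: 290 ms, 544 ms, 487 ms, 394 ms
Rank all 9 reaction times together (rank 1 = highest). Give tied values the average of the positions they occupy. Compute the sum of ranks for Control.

25.5

Sorted (descending): 546, 544, 487, 472, 394, 394, 358, 330, 290
The 2 values of 394 occupy positions 5–6 → average rank (5+6)/2 = 5.5.
Control values → pooled ranks: 358→7, 472→4, 330→8, 394→5.5, 546→1
Rank sum = 7 + 4 + 8 + 5.5 + 1 = 25.5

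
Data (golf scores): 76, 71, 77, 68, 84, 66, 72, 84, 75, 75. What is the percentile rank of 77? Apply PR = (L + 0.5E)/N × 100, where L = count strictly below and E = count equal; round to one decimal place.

75.0

N = 10.
Strictly below 77: 7. Equal to 77: 1.
PR = (7 + 0.5·1)/10 × 100 = 75.0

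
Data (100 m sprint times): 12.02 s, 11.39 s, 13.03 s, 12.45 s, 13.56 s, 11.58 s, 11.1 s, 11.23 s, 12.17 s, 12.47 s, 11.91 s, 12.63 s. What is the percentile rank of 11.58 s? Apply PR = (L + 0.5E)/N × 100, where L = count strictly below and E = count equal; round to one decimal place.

N = 12.
Strictly below 11.58: 3. Equal to 11.58: 1.
PR = (3 + 0.5·1)/12 × 100 = 29.2

29.2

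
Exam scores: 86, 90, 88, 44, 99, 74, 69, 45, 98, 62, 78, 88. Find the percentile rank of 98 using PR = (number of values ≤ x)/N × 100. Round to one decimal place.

91.7

N = 12.
Strictly below 98: 10. Equal to 98: 1.
PR = 11/12 × 100 = 91.7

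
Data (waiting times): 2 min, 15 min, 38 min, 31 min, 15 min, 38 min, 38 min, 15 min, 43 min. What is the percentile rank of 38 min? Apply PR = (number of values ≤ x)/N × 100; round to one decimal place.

N = 9.
Strictly below 38: 5. Equal to 38: 3.
PR = 8/9 × 100 = 88.9

88.9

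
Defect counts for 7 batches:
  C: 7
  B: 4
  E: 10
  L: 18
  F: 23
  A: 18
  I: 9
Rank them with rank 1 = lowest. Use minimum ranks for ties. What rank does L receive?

5

Sorted (ascending): 4, 7, 9, 10, 18, 18, 23
The 2 values of 18 occupy positions 5–6 → each gets rank 5.
L has value 18 → rank 5.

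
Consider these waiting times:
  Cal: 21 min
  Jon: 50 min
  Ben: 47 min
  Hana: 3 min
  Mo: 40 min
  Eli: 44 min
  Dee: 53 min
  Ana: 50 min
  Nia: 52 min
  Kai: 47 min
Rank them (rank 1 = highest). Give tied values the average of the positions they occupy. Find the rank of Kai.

Sorted (descending): 53, 52, 50, 50, 47, 47, 44, 40, 21, 3
The 2 values of 50 occupy positions 3–4 → average rank (3+4)/2 = 3.5.
The 2 values of 47 occupy positions 5–6 → average rank (5+6)/2 = 5.5.
Kai has value 47 min → rank 5.5.

5.5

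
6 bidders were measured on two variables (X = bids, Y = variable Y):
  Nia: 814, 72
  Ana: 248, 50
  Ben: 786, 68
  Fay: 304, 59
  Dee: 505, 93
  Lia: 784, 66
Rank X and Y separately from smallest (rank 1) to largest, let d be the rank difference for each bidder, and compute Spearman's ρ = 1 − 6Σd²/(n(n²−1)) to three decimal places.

Ranks of variable 1: 6, 1, 5, 2, 3, 4
Ranks of variable 2: 5, 1, 4, 2, 6, 3
d = r₁ − r₂: 1, 0, 1, 0, -3, 1
d²: 1, 0, 1, 0, 9, 1; Σd² = 12
ρ = 1 − 6·12/(6·35) = 1 − 72/210 = 0.657

0.657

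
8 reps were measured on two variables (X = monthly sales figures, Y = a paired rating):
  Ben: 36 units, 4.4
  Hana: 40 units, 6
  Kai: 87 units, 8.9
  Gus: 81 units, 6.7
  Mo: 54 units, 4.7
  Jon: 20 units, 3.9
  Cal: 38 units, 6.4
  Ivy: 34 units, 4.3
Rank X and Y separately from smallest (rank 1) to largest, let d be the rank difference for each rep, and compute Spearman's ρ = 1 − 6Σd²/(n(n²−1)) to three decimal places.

Ranks of variable 1: 3, 5, 8, 7, 6, 1, 4, 2
Ranks of variable 2: 3, 5, 8, 7, 4, 1, 6, 2
d = r₁ − r₂: 0, 0, 0, 0, 2, 0, -2, 0
d²: 0, 0, 0, 0, 4, 0, 4, 0; Σd² = 8
ρ = 1 − 6·8/(8·63) = 1 − 48/504 = 0.905

0.905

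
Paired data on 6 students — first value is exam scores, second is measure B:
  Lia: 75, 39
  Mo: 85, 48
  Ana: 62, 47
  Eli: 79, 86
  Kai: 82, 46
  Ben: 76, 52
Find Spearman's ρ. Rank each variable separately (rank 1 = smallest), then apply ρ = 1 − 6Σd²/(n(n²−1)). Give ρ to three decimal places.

Ranks of variable 1: 2, 6, 1, 4, 5, 3
Ranks of variable 2: 1, 4, 3, 6, 2, 5
d = r₁ − r₂: 1, 2, -2, -2, 3, -2
d²: 1, 4, 4, 4, 9, 4; Σd² = 26
ρ = 1 − 6·26/(6·35) = 1 − 156/210 = 0.257

0.257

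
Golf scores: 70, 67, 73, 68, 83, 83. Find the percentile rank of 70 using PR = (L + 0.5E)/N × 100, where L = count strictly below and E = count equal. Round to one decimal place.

41.7

N = 6.
Strictly below 70: 2. Equal to 70: 1.
PR = (2 + 0.5·1)/6 × 100 = 41.7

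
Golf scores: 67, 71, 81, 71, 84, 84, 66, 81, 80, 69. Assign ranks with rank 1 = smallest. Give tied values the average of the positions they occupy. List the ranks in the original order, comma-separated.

Sorted (ascending): 66, 67, 69, 71, 71, 80, 81, 81, 84, 84
The 2 values of 71 occupy positions 4–5 → average rank (4+5)/2 = 4.5.
The 2 values of 81 occupy positions 7–8 → average rank (7+8)/2 = 7.5.
The 2 values of 84 occupy positions 9–10 → average rank (9+10)/2 = 9.5.

2, 4.5, 7.5, 4.5, 9.5, 9.5, 1, 7.5, 6, 3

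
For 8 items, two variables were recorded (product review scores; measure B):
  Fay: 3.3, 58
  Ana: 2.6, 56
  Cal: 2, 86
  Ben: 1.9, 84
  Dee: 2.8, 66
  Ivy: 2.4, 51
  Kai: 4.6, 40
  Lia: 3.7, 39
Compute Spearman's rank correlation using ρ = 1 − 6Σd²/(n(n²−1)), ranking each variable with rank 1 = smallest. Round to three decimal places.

-0.738

Ranks of variable 1: 6, 4, 2, 1, 5, 3, 8, 7
Ranks of variable 2: 5, 4, 8, 7, 6, 3, 2, 1
d = r₁ − r₂: 1, 0, -6, -6, -1, 0, 6, 6
d²: 1, 0, 36, 36, 1, 0, 36, 36; Σd² = 146
ρ = 1 − 6·146/(8·63) = 1 − 876/504 = -0.738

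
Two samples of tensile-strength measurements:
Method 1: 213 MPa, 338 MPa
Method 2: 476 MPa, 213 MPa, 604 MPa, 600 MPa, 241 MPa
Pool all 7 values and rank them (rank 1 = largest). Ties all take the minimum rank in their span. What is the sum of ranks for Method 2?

Sorted (descending): 604, 600, 476, 338, 241, 213, 213
The 2 values of 213 occupy positions 6–7 → each gets rank 6.
Method 2 values → pooled ranks: 476→3, 213→6, 604→1, 600→2, 241→5
Rank sum = 3 + 6 + 1 + 2 + 5 = 17

17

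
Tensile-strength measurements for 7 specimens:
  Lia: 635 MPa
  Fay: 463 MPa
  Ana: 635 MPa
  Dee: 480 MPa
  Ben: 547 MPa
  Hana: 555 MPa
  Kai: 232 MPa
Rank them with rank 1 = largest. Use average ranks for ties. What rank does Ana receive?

1.5

Sorted (descending): 635, 635, 555, 547, 480, 463, 232
The 2 values of 635 occupy positions 1–2 → average rank (1+2)/2 = 1.5.
Ana has value 635 MPa → rank 1.5.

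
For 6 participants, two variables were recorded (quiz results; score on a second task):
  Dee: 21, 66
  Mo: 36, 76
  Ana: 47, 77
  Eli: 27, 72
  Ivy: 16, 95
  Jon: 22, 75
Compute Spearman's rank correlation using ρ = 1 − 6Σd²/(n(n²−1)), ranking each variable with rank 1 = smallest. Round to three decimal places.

Ranks of variable 1: 2, 5, 6, 4, 1, 3
Ranks of variable 2: 1, 4, 5, 2, 6, 3
d = r₁ − r₂: 1, 1, 1, 2, -5, 0
d²: 1, 1, 1, 4, 25, 0; Σd² = 32
ρ = 1 − 6·32/(6·35) = 1 − 192/210 = 0.086

0.086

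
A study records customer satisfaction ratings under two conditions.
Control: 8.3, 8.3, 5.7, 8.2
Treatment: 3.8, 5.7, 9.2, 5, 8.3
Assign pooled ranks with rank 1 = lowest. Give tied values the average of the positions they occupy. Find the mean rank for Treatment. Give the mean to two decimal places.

4.50

Sorted (ascending): 3.8, 5, 5.7, 5.7, 8.2, 8.3, 8.3, 8.3, 9.2
The 2 values of 5.7 occupy positions 3–4 → average rank (3+4)/2 = 3.5.
The 3 values of 8.3 occupy positions 6–8 → average rank 7.
Treatment values → pooled ranks: 3.8→1, 5.7→3.5, 9.2→9, 5→2, 8.3→7
Mean rank = (1 + 3.5 + 9 + 2 + 7) / 5 = 4.50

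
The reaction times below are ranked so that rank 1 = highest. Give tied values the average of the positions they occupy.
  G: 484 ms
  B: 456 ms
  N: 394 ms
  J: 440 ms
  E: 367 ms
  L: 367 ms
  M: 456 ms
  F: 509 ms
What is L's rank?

Sorted (descending): 509, 484, 456, 456, 440, 394, 367, 367
The 2 values of 456 occupy positions 3–4 → average rank (3+4)/2 = 3.5.
The 2 values of 367 occupy positions 7–8 → average rank (7+8)/2 = 7.5.
L has value 367 ms → rank 7.5.

7.5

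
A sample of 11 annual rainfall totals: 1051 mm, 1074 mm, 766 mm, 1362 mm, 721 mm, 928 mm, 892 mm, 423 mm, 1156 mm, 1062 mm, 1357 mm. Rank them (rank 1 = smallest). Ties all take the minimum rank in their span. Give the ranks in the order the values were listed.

Sorted (ascending): 423, 721, 766, 892, 928, 1051, 1062, 1074, 1156, 1357, 1362
No ties — each value takes its position as its rank.

6, 8, 3, 11, 2, 5, 4, 1, 9, 7, 10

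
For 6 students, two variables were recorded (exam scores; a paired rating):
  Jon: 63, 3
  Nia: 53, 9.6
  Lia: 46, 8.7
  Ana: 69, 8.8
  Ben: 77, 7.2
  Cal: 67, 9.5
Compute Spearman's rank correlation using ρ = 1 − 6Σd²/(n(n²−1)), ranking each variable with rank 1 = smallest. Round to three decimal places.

-0.200

Ranks of variable 1: 3, 2, 1, 5, 6, 4
Ranks of variable 2: 1, 6, 3, 4, 2, 5
d = r₁ − r₂: 2, -4, -2, 1, 4, -1
d²: 4, 16, 4, 1, 16, 1; Σd² = 42
ρ = 1 − 6·42/(6·35) = 1 − 252/210 = -0.200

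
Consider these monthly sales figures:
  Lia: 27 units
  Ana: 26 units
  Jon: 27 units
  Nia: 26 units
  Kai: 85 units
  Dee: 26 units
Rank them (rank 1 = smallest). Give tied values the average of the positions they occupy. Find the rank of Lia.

4.5

Sorted (ascending): 26, 26, 26, 27, 27, 85
The 3 values of 26 occupy positions 1–3 → average rank 2.
The 2 values of 27 occupy positions 4–5 → average rank (4+5)/2 = 4.5.
Lia has value 27 units → rank 4.5.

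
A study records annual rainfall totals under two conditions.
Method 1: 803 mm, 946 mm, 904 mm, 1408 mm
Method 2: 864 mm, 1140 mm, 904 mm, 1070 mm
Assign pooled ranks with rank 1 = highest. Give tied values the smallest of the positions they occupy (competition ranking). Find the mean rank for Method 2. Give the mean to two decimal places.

Sorted (descending): 1408, 1140, 1070, 946, 904, 904, 864, 803
The 2 values of 904 occupy positions 5–6 → each gets rank 5.
Method 2 values → pooled ranks: 864→7, 1140→2, 904→5, 1070→3
Mean rank = (7 + 2 + 5 + 3) / 4 = 4.25

4.25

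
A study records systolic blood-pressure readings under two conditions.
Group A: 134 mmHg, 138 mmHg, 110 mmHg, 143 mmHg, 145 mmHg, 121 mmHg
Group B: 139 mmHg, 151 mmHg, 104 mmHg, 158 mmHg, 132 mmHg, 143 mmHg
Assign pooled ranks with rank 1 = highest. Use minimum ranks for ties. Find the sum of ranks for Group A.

43

Sorted (descending): 158, 151, 145, 143, 143, 139, 138, 134, 132, 121, 110, 104
The 2 values of 143 occupy positions 4–5 → each gets rank 4.
Group A values → pooled ranks: 134→8, 138→7, 110→11, 143→4, 145→3, 121→10
Rank sum = 8 + 7 + 11 + 4 + 3 + 10 = 43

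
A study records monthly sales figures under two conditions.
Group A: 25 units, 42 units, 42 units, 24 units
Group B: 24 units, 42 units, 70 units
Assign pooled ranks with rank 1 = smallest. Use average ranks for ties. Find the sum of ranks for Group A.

14.5

Sorted (ascending): 24, 24, 25, 42, 42, 42, 70
The 2 values of 24 occupy positions 1–2 → average rank (1+2)/2 = 1.5.
The 3 values of 42 occupy positions 4–6 → average rank 5.
Group A values → pooled ranks: 25→3, 42→5, 42→5, 24→1.5
Rank sum = 3 + 5 + 5 + 1.5 = 14.5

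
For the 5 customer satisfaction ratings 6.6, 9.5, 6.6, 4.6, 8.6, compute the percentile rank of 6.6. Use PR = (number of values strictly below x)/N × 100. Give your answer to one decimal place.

20.0

N = 5.
Strictly below 6.6: 1. Equal to 6.6: 2.
PR = 1/5 × 100 = 20.0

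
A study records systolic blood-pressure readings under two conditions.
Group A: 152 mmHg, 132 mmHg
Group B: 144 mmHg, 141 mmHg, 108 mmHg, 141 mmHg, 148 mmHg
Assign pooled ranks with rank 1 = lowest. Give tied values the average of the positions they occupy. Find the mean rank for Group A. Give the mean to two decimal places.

Sorted (ascending): 108, 132, 141, 141, 144, 148, 152
The 2 values of 141 occupy positions 3–4 → average rank (3+4)/2 = 3.5.
Group A values → pooled ranks: 152→7, 132→2
Mean rank = (7 + 2) / 2 = 4.50

4.50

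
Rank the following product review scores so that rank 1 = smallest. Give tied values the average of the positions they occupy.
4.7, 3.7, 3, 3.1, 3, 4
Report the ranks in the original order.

6, 4, 1.5, 3, 1.5, 5

Sorted (ascending): 3, 3, 3.1, 3.7, 4, 4.7
The 2 values of 3 occupy positions 1–2 → average rank (1+2)/2 = 1.5.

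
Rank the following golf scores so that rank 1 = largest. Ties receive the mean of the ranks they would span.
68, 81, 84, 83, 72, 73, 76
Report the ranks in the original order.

Sorted (descending): 84, 83, 81, 76, 73, 72, 68
No ties — each value takes its position as its rank.

7, 3, 1, 2, 6, 5, 4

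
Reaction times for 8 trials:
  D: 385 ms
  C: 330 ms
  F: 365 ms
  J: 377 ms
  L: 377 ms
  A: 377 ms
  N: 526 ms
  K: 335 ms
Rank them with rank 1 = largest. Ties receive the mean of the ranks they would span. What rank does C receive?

Sorted (descending): 526, 385, 377, 377, 377, 365, 335, 330
The 3 values of 377 occupy positions 3–5 → average rank 4.
C has value 330 ms → rank 8.

8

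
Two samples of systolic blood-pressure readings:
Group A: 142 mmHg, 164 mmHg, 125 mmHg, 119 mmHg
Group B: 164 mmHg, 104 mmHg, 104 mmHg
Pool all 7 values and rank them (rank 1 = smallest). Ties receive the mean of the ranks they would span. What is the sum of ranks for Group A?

Sorted (ascending): 104, 104, 119, 125, 142, 164, 164
The 2 values of 104 occupy positions 1–2 → average rank (1+2)/2 = 1.5.
The 2 values of 164 occupy positions 6–7 → average rank (6+7)/2 = 6.5.
Group A values → pooled ranks: 142→5, 164→6.5, 125→4, 119→3
Rank sum = 5 + 6.5 + 4 + 3 = 18.5

18.5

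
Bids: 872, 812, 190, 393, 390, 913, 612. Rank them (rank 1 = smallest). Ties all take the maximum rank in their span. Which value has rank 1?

190

Sorted (ascending): 190, 390, 393, 612, 812, 872, 913
No ties — each value takes its position as its rank.
Rank 1 → value 190.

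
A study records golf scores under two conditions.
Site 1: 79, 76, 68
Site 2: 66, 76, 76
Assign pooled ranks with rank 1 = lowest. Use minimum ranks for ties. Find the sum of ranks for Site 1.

11

Sorted (ascending): 66, 68, 76, 76, 76, 79
The 3 values of 76 occupy positions 3–5 → each gets rank 3.
Site 1 values → pooled ranks: 79→6, 76→3, 68→2
Rank sum = 6 + 3 + 2 = 11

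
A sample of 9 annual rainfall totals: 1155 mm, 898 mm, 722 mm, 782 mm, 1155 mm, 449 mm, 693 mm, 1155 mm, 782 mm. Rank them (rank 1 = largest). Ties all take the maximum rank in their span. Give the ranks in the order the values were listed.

3, 4, 7, 6, 3, 9, 8, 3, 6

Sorted (descending): 1155, 1155, 1155, 898, 782, 782, 722, 693, 449
The 3 values of 1155 occupy positions 1–3 → each gets rank 3.
The 2 values of 782 occupy positions 5–6 → each gets rank 6.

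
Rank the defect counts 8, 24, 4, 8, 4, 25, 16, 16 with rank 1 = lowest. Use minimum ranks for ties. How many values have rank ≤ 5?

6

Sorted (ascending): 4, 4, 8, 8, 16, 16, 24, 25
The 2 values of 4 occupy positions 1–2 → each gets rank 1.
The 2 values of 8 occupy positions 3–4 → each gets rank 3.
The 2 values of 16 occupy positions 5–6 → each gets rank 5.
Ranks ≤ 5: {1, 1, 3, 3, 5, 5} → 6 values.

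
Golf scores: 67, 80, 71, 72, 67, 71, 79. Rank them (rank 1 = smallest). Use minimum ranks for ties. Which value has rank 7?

80

Sorted (ascending): 67, 67, 71, 71, 72, 79, 80
The 2 values of 67 occupy positions 1–2 → each gets rank 1.
The 2 values of 71 occupy positions 3–4 → each gets rank 3.
Rank 7 → value 80.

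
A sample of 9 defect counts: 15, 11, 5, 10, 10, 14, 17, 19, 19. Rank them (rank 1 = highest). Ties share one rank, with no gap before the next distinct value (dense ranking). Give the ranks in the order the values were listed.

Sorted (descending): 19, 19, 17, 15, 14, 11, 10, 10, 5
The 2 values of 19 share dense rank 1.
The 2 values of 10 share dense rank 6.
Remaining distinct values take the next consecutive integers.

3, 5, 7, 6, 6, 4, 2, 1, 1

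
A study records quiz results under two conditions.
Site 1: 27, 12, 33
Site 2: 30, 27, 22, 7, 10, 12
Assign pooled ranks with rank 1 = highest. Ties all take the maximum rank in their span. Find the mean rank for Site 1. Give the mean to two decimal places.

Sorted (descending): 33, 30, 27, 27, 22, 12, 12, 10, 7
The 2 values of 27 occupy positions 3–4 → each gets rank 4.
The 2 values of 12 occupy positions 6–7 → each gets rank 7.
Site 1 values → pooled ranks: 27→4, 12→7, 33→1
Mean rank = (4 + 7 + 1) / 3 = 4.00

4.00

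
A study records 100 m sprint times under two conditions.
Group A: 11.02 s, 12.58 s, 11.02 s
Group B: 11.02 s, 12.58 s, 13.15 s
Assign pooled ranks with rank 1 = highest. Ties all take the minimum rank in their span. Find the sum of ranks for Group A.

10

Sorted (descending): 13.15, 12.58, 12.58, 11.02, 11.02, 11.02
The 2 values of 12.58 occupy positions 2–3 → each gets rank 2.
The 3 values of 11.02 occupy positions 4–6 → each gets rank 4.
Group A values → pooled ranks: 11.02→4, 12.58→2, 11.02→4
Rank sum = 4 + 2 + 4 = 10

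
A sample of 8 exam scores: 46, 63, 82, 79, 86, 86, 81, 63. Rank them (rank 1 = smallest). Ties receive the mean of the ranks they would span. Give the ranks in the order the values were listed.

1, 2.5, 6, 4, 7.5, 7.5, 5, 2.5

Sorted (ascending): 46, 63, 63, 79, 81, 82, 86, 86
The 2 values of 63 occupy positions 2–3 → average rank (2+3)/2 = 2.5.
The 2 values of 86 occupy positions 7–8 → average rank (7+8)/2 = 7.5.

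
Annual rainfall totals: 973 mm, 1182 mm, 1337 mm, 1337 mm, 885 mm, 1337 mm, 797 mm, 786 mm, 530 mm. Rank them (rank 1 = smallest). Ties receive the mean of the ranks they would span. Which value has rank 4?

885

Sorted (ascending): 530, 786, 797, 885, 973, 1182, 1337, 1337, 1337
The 3 values of 1337 occupy positions 7–9 → average rank 8.
Rank 4 → value 885.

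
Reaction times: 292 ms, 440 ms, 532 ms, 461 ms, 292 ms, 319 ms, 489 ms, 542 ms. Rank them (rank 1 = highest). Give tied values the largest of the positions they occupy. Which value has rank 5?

440

Sorted (descending): 542, 532, 489, 461, 440, 319, 292, 292
The 2 values of 292 occupy positions 7–8 → each gets rank 8.
Rank 5 → value 440.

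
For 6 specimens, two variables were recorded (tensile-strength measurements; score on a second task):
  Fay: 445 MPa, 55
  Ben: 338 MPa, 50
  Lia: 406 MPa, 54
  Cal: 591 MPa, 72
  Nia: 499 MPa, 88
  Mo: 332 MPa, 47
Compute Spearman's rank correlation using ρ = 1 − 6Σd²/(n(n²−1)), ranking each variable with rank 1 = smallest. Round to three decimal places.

Ranks of variable 1: 4, 2, 3, 6, 5, 1
Ranks of variable 2: 4, 2, 3, 5, 6, 1
d = r₁ − r₂: 0, 0, 0, 1, -1, 0
d²: 0, 0, 0, 1, 1, 0; Σd² = 2
ρ = 1 − 6·2/(6·35) = 1 − 12/210 = 0.943

0.943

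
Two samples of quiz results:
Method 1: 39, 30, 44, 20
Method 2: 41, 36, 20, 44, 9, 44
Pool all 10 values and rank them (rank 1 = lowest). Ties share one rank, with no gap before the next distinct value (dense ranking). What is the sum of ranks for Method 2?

27

Sorted (ascending): 9, 20, 20, 30, 36, 39, 41, 44, 44, 44
The 2 values of 20 share dense rank 2.
The 3 values of 44 share dense rank 7.
Remaining distinct values take the next consecutive integers.
Method 2 values → pooled ranks: 41→6, 36→4, 20→2, 44→7, 9→1, 44→7
Rank sum = 6 + 4 + 2 + 7 + 1 + 7 = 27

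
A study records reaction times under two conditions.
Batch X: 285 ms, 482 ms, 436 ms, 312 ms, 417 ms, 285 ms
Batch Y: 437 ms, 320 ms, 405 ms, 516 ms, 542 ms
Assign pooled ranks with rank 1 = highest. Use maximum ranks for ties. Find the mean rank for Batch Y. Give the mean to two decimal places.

Sorted (descending): 542, 516, 482, 437, 436, 417, 405, 320, 312, 285, 285
The 2 values of 285 occupy positions 10–11 → each gets rank 11.
Batch Y values → pooled ranks: 437→4, 320→8, 405→7, 516→2, 542→1
Mean rank = (4 + 8 + 7 + 2 + 1) / 5 = 4.40

4.40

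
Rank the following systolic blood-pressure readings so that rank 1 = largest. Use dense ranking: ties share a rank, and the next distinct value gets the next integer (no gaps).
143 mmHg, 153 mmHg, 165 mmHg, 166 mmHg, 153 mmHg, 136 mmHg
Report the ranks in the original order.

4, 3, 2, 1, 3, 5

Sorted (descending): 166, 165, 153, 153, 143, 136
The 2 values of 153 share dense rank 3.
Remaining distinct values take the next consecutive integers.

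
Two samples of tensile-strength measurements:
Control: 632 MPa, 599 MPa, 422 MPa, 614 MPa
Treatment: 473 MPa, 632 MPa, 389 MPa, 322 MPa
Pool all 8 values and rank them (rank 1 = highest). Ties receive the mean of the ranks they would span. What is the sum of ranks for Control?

14.5

Sorted (descending): 632, 632, 614, 599, 473, 422, 389, 322
The 2 values of 632 occupy positions 1–2 → average rank (1+2)/2 = 1.5.
Control values → pooled ranks: 632→1.5, 599→4, 422→6, 614→3
Rank sum = 1.5 + 4 + 6 + 3 = 14.5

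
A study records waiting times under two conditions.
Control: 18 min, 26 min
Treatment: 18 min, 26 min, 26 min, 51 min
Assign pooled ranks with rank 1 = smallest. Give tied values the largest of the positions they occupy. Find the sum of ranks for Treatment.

18

Sorted (ascending): 18, 18, 26, 26, 26, 51
The 2 values of 18 occupy positions 1–2 → each gets rank 2.
The 3 values of 26 occupy positions 3–5 → each gets rank 5.
Treatment values → pooled ranks: 18→2, 26→5, 26→5, 51→6
Rank sum = 2 + 5 + 5 + 6 = 18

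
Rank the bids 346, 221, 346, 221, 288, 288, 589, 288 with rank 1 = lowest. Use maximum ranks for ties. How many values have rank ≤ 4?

2

Sorted (ascending): 221, 221, 288, 288, 288, 346, 346, 589
The 2 values of 221 occupy positions 1–2 → each gets rank 2.
The 3 values of 288 occupy positions 3–5 → each gets rank 5.
The 2 values of 346 occupy positions 6–7 → each gets rank 7.
Ranks ≤ 4: {2, 2} → 2 values.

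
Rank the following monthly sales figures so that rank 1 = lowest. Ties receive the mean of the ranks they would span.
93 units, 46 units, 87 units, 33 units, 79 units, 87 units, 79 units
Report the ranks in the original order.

Sorted (ascending): 33, 46, 79, 79, 87, 87, 93
The 2 values of 79 occupy positions 3–4 → average rank (3+4)/2 = 3.5.
The 2 values of 87 occupy positions 5–6 → average rank (5+6)/2 = 5.5.

7, 2, 5.5, 1, 3.5, 5.5, 3.5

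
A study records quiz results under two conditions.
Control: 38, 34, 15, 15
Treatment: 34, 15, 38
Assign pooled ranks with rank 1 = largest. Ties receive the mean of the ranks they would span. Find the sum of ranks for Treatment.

11

Sorted (descending): 38, 38, 34, 34, 15, 15, 15
The 2 values of 38 occupy positions 1–2 → average rank (1+2)/2 = 1.5.
The 2 values of 34 occupy positions 3–4 → average rank (3+4)/2 = 3.5.
The 3 values of 15 occupy positions 5–7 → average rank 6.
Treatment values → pooled ranks: 34→3.5, 15→6, 38→1.5
Rank sum = 3.5 + 6 + 1.5 = 11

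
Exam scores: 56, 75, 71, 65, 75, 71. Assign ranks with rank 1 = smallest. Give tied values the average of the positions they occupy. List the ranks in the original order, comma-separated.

Sorted (ascending): 56, 65, 71, 71, 75, 75
The 2 values of 71 occupy positions 3–4 → average rank (3+4)/2 = 3.5.
The 2 values of 75 occupy positions 5–6 → average rank (5+6)/2 = 5.5.

1, 5.5, 3.5, 2, 5.5, 3.5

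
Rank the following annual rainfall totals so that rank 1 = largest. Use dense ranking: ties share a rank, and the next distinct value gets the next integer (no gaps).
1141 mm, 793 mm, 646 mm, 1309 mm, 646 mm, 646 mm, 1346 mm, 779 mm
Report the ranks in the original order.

Sorted (descending): 1346, 1309, 1141, 793, 779, 646, 646, 646
The 3 values of 646 share dense rank 6.
Remaining distinct values take the next consecutive integers.

3, 4, 6, 2, 6, 6, 1, 5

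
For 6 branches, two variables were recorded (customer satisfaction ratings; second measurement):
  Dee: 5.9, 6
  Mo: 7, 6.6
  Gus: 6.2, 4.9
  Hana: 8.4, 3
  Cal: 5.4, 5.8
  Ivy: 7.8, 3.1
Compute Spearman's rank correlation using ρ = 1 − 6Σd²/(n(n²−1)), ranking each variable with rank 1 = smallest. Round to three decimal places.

Ranks of variable 1: 2, 4, 3, 6, 1, 5
Ranks of variable 2: 5, 6, 3, 1, 4, 2
d = r₁ − r₂: -3, -2, 0, 5, -3, 3
d²: 9, 4, 0, 25, 9, 9; Σd² = 56
ρ = 1 − 6·56/(6·35) = 1 − 336/210 = -0.600

-0.600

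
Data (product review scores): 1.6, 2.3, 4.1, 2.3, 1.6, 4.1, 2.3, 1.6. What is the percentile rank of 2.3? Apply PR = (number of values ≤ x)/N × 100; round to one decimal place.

N = 8.
Strictly below 2.3: 3. Equal to 2.3: 3.
PR = 6/8 × 100 = 75.0

75.0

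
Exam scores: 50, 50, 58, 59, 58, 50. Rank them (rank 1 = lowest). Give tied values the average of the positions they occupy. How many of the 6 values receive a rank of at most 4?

Sorted (ascending): 50, 50, 50, 58, 58, 59
The 3 values of 50 occupy positions 1–3 → average rank 2.
The 2 values of 58 occupy positions 4–5 → average rank (4+5)/2 = 4.5.
Ranks ≤ 4: {2, 2, 2} → 3 values.

3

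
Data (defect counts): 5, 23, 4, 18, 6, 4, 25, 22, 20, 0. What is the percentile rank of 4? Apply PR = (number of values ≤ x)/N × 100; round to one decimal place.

N = 10.
Strictly below 4: 1. Equal to 4: 2.
PR = 3/10 × 100 = 30.0

30.0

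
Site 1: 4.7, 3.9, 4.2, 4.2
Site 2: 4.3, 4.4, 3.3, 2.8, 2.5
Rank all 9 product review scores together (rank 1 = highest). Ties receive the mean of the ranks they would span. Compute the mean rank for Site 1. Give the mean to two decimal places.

4.00

Sorted (descending): 4.7, 4.4, 4.3, 4.2, 4.2, 3.9, 3.3, 2.8, 2.5
The 2 values of 4.2 occupy positions 4–5 → average rank (4+5)/2 = 4.5.
Site 1 values → pooled ranks: 4.7→1, 3.9→6, 4.2→4.5, 4.2→4.5
Mean rank = (1 + 6 + 4.5 + 4.5) / 4 = 4.00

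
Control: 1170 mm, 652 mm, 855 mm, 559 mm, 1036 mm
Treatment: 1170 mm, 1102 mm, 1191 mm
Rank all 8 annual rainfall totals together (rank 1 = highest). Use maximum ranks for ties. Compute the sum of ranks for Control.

29

Sorted (descending): 1191, 1170, 1170, 1102, 1036, 855, 652, 559
The 2 values of 1170 occupy positions 2–3 → each gets rank 3.
Control values → pooled ranks: 1170→3, 652→7, 855→6, 559→8, 1036→5
Rank sum = 3 + 7 + 6 + 8 + 5 = 29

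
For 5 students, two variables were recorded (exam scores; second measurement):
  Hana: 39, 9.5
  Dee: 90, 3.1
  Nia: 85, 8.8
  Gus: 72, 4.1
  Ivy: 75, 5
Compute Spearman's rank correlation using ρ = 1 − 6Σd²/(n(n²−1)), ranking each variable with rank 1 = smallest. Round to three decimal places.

-0.600

Ranks of variable 1: 1, 5, 4, 2, 3
Ranks of variable 2: 5, 1, 4, 2, 3
d = r₁ − r₂: -4, 4, 0, 0, 0
d²: 16, 16, 0, 0, 0; Σd² = 32
ρ = 1 − 6·32/(5·24) = 1 − 192/120 = -0.600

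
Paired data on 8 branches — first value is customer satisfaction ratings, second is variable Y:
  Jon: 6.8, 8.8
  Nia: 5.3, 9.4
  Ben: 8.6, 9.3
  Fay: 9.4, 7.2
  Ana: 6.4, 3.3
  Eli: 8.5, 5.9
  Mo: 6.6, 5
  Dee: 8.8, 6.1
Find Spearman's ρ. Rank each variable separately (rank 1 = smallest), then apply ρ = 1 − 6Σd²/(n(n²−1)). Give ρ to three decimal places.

Ranks of variable 1: 4, 1, 6, 8, 2, 5, 3, 7
Ranks of variable 2: 6, 8, 7, 5, 1, 3, 2, 4
d = r₁ − r₂: -2, -7, -1, 3, 1, 2, 1, 3
d²: 4, 49, 1, 9, 1, 4, 1, 9; Σd² = 78
ρ = 1 − 6·78/(8·63) = 1 − 468/504 = 0.071

0.071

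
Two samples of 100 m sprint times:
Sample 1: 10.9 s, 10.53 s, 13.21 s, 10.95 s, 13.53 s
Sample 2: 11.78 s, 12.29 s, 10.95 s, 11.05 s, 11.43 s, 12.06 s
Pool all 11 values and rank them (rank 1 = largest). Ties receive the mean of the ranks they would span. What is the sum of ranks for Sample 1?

32.5

Sorted (descending): 13.53, 13.21, 12.29, 12.06, 11.78, 11.43, 11.05, 10.95, 10.95, 10.9, 10.53
The 2 values of 10.95 occupy positions 8–9 → average rank (8+9)/2 = 8.5.
Sample 1 values → pooled ranks: 10.9→10, 10.53→11, 13.21→2, 10.95→8.5, 13.53→1
Rank sum = 10 + 11 + 2 + 8.5 + 1 = 32.5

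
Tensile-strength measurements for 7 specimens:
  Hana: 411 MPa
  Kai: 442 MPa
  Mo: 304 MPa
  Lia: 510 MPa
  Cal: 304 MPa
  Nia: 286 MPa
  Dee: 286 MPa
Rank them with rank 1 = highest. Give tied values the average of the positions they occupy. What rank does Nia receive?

Sorted (descending): 510, 442, 411, 304, 304, 286, 286
The 2 values of 304 occupy positions 4–5 → average rank (4+5)/2 = 4.5.
The 2 values of 286 occupy positions 6–7 → average rank (6+7)/2 = 6.5.
Nia has value 286 MPa → rank 6.5.

6.5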